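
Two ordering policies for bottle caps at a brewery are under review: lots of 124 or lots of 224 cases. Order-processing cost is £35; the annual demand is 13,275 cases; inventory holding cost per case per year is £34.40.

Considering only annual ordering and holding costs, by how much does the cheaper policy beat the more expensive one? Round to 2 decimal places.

£47.24

TC(Q) = (D/Q)S + (Q/2)H
TC(124) = (13,275/124)×35 + (124/2)×34.4 = £5,879.78
TC(224) = (13,275/224)×35 + (224/2)×34.4 = £5,927.02
Lots of 124 are cheaper by £47.24.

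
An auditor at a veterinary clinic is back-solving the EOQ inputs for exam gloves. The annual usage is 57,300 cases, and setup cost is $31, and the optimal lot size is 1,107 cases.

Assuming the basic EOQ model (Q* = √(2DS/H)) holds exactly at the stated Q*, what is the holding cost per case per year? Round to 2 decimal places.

$2.90

Since Q* = (2DS/H)^½, squaring gives Q*²·H = 2DS.
H = 2DS / Q² = 2 × 57,300 × 31 / 1,107² = 2.8990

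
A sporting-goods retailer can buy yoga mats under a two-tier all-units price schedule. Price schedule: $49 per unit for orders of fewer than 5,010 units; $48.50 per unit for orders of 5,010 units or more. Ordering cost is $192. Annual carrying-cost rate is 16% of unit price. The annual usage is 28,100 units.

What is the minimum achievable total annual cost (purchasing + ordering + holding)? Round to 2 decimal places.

$1,383,365.69

H₁ = 16%×$49 = $7.8400;  H₂ = 16%×$48.50 = $7.7600
EOQ₁ = √(2×28,100×192/7.8400) = 1,173.17  (< 5,010, feasible at tier 1)
EOQ₂ = √(2×28,100×192/7.7600) = 1,179.20  (< 5,010 → use Q = 5,010 at tier-2 price)
TC(tier 1 (EOQ₁), Q≈1,173.2) = $1,386,097.65
TC(tier 2, Q≈5,010.0) = $1,383,365.69
Minimum at tier 2: $1,383,365.69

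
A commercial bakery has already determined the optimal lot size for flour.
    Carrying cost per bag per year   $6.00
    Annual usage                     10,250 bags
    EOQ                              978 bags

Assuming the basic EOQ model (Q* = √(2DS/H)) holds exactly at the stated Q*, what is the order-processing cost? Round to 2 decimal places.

From Q* = √(2DS/H) ⇒ Q*² = 2DS/H.
S = Q²H / (2D) = 978² × 6 / (2 × 10,250) = 279.9465

$279.95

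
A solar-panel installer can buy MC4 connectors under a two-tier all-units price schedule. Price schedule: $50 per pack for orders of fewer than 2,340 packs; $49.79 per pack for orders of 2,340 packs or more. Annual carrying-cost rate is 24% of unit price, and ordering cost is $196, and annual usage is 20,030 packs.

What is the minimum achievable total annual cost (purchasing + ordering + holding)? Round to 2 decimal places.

$1,011,206.76

H₁ = 24%×$50 = $12.0000;  H₂ = 24%×$49.79 = $11.9496
EOQ₁ = √(2×20,030×196/12.0000) = 808.90  (< 2,340, feasible at tier 1)
EOQ₂ = √(2×20,030×196/11.9496) = 810.60  (< 2,340 → use Q = 2,340 at tier-2 price)
TC(tier 1 (EOQ₁), Q≈808.9) = $1,011,206.76
TC(tier 2, Q≈2,340.0) = $1,012,952.46
Minimum at tier 1 (EOQ₁): $1,011,206.76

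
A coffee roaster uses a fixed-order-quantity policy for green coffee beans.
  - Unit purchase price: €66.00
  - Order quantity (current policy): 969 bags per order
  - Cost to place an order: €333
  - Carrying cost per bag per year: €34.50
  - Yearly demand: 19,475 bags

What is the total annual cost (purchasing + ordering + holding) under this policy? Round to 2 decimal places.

Annual ordering cost = (D/Q)·S = (19,475/969) × 333 = €6,692.65
Annual holding cost  = (Q/2)·H = (969/2) × 34.5 = €16,715.25
Purchase cost = D·C = 19,475 × 66 = €1,285,350.00
Total = €6,692.65 + €16,715.25 + €1,285,350.00 = €1,308,757.90

€1,308,757.90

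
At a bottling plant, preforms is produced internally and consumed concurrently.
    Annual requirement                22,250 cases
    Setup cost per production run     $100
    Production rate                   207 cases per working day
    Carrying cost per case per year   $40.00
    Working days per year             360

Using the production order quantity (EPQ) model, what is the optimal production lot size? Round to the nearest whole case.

Daily demand d = 22,250/360 = 61.806; p = 207; 1 − d/p = 0.70142
EPQ = √(2DS / (H(1 − d/p)))
    = √(2 × 22,250 × 100 / (40 × 0.70142)) ≈ 398.25

398 cases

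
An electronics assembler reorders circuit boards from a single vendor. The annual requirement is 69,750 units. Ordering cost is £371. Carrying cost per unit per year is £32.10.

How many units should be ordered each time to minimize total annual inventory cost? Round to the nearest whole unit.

1,270 units

Q* = √(2·D·S / H) = √(2·69,750·371 / 32.1) = √1,612,289.7 ≈ 1,269.76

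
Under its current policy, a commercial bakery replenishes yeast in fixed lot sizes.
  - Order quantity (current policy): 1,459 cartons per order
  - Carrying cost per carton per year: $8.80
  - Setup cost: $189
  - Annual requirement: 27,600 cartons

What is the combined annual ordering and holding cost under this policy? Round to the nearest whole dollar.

Ordering: D/Q × S = 27,600/1,459 × $189 = $3,575.33
Holding:  Q/2 × H = 1,459/2 × $8.8 = $6,419.60
Total = $3,575.33 + $6,419.60 = $9,994.93

$9,995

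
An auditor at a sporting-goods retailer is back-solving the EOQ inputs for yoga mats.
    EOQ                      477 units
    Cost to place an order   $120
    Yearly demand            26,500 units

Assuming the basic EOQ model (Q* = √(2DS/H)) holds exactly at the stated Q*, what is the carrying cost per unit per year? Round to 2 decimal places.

EOQ relation: Q² = 2DS/H, so rearrange for the unknown.
H = 2DS / Q² = 2 × 26,500 × 120 / 477² = 27.9525

$27.95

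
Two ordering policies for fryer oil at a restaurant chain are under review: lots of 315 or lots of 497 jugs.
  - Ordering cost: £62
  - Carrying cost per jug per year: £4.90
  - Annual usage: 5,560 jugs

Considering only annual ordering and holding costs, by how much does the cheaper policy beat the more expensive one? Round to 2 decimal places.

£45.15

Annual cost at Q: ordering D·S/Q plus holding Q·H/2.
TC(315) = (5,560/315)×62 + (315/2)×4.9 = £1,866.10
TC(497) = (5,560/497)×62 + (497/2)×4.9 = £1,911.25
|ΔTC| = |£1,866.10 − £1,911.25| = £45.15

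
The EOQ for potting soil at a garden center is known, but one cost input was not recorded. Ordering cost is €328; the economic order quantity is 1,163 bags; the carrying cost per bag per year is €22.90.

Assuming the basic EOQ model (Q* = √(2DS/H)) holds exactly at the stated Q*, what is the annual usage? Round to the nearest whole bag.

47,216 bags per year

From Q* = √(2DS/H) ⇒ Q*² = 2DS/H.
D = Q²H / (2S) = 1,163² × 22.9 / (2 × 328) = 47,216.20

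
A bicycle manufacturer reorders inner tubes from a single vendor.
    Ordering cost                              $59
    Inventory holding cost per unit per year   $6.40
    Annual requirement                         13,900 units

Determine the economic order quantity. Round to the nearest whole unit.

506 units

EOQ = √(2DS/H) = √(2 × 13,900 × 59 / 6.4)
    = √(256,281.25) ≈ 506.24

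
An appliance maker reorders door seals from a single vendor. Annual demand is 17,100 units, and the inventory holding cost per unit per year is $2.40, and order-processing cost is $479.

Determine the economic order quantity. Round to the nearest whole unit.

Q* = √(2·D·S / H) = √(2·17,100·479 / 2.4) = √6,825,750.0 ≈ 2,612.61

2,613 units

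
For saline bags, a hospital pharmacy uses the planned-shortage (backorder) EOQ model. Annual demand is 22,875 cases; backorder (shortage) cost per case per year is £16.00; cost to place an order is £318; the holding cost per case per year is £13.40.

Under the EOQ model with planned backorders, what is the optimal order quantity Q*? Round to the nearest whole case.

Basic EOQ = √(2·22,875·318/13.4) = 1,041.974
Backorder adjustment √((H+b)/b) = √((13.4+16)/16) = 1.3555
Q* = 1,041.974 × 1.3555 ≈ 1,412.44

1,412 cases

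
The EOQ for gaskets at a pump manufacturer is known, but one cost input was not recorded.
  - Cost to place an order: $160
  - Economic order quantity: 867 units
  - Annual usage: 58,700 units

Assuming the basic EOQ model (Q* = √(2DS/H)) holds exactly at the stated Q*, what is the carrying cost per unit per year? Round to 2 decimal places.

From Q* = √(2DS/H) ⇒ Q*² = 2DS/H.
H = 2DS / Q² = 2 × 58,700 × 160 / 867² = 24.9891

$24.99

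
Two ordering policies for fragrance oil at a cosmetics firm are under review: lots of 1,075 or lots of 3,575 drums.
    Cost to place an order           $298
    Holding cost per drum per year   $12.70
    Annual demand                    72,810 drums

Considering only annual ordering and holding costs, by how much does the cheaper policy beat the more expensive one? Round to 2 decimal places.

$1,760.59

For each Q, cost = (D/Q)·S + (Q/2)·H.
TC(1,075) = (72,810/1,075)×298 + (1,075/2)×12.7 = $27,009.86
TC(3,575) = (72,810/3,575)×298 + (3,575/2)×12.7 = $28,770.45
|ΔTC| = |$27,009.86 − $28,770.45| = $1,760.59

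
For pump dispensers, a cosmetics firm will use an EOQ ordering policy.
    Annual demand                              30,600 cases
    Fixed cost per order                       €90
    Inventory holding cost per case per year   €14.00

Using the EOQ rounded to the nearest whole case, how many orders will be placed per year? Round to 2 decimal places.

48.80 orders per year

Optimal lot size Q* = (2 × 30,600 × €90 / €14)^½ ≈ 627.24 → Q = 627
Orders per year = D/Q = 30,600 / 627 = 48.804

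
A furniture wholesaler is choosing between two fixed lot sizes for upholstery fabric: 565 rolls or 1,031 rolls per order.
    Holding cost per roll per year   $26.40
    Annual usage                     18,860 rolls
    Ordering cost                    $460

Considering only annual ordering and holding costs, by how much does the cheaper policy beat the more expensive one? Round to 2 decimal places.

$789.10

Annual cost at Q: ordering D·S/Q plus holding Q·H/2.
TC(565) = (18,860/565)×460 + (565/2)×26.4 = $22,813.04
TC(1,031) = (18,860/1,031)×460 + (1,031/2)×26.4 = $22,023.94
Lots of 1,031 are cheaper by $789.10.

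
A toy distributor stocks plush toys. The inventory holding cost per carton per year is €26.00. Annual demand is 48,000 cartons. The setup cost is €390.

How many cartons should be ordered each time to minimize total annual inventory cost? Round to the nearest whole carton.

Q* = √(2·D·S / H) = √(2·48,000·390 / 26) = √1,440,000.0 ≈ 1,200.00

1,200 cartons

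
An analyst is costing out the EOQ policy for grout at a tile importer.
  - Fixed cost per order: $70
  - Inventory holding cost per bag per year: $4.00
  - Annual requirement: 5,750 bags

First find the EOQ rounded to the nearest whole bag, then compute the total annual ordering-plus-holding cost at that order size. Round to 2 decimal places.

Optimal lot size Q* = (2 × 5,750 × $70 / $4)^½ ≈ 448.61 → Q = 449 bags
Ordering: D/Q × S = 5,750/449 × $70 = $896.44
Holding:  Q/2 × H = 449/2 × $4 = $898.00
Total = $896.44 + $898.00 = $1,794.44

$1,794.44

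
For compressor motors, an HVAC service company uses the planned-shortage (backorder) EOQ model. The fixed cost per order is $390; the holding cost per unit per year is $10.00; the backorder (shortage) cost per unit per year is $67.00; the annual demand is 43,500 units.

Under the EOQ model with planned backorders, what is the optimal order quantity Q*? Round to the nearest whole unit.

Basic EOQ = √(2·43,500·390/10) = 1,842.010
Backorder adjustment √((H+b)/b) = √((10+67)/67) = 1.0720
Q* = 1,842.010 × 1.0720 ≈ 1,974.69

1,975 units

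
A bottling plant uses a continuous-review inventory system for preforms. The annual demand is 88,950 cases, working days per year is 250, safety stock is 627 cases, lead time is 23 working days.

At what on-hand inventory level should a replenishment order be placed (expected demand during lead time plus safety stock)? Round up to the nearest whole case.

8,811 cases

Daily demand d = 88,950 / 250 = 355.800 cases/day
Demand during lead time = 355.800 × 23 = 8,183.40
Reorder point = 8,183.40 + 627 = 8,810.40 → round up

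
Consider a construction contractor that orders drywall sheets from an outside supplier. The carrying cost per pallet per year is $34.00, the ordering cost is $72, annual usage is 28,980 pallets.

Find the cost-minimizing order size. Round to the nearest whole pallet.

350 pallets

Optimal lot size Q* = (2 × 28,980 × $72 / $34)^½ ≈ 350.34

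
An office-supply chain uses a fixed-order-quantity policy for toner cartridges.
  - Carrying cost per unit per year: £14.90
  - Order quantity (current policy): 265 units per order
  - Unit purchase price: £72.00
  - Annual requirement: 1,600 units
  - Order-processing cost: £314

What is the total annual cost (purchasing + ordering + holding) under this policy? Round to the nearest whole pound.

Ordering: D/Q × S = 1,600/265 × £314 = £1,895.85
Holding:  Q/2 × H = 265/2 × £14.9 = £1,974.25
Purchase cost = D·C = 1,600 × 72 = £115,200.00
Total = £1,895.85 + £1,974.25 + £115,200.00 = £119,070.10

£119,070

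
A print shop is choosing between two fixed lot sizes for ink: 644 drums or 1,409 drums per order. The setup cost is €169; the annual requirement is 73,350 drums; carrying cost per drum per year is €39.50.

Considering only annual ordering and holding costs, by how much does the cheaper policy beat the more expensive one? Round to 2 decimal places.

TC(Q) = (D/Q)S + (Q/2)H
TC(644) = (73,350/644)×169 + (644/2)×39.5 = €31,967.68
TC(1,409) = (73,350/1,409)×169 + (1,409/2)×39.5 = €36,625.59
|ΔTC| = |€31,967.68 − €36,625.59| = €4,657.91

€4,657.91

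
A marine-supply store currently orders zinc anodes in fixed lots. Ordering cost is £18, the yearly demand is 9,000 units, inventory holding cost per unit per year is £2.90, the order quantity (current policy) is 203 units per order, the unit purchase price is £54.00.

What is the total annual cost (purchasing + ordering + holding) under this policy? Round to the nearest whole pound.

Orders/yr = 9,000/203 = 44.335; ordering cost = 44.335 × £18 = £798.03
Average inventory = 203/2 = 101.5; holding cost = 101.5 × £2.9 = £294.35
Purchase cost = D·C = 9,000 × 54 = £486,000.00
Total = £798.03 + £294.35 + £486,000.00 = £487,092.38

£487,092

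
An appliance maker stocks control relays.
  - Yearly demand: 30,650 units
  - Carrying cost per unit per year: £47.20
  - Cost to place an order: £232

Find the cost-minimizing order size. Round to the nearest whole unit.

549 units

EOQ = √(2DS/H) = √(2 × 30,650 × 232 / 47.2)
    = √(301,305.08) ≈ 548.91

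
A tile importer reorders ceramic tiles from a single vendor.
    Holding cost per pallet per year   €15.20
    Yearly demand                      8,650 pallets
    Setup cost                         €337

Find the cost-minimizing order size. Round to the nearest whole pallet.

619 pallets

Optimal lot size Q* = (2 × 8,650 × €337 / €15.2)^½ ≈ 619.32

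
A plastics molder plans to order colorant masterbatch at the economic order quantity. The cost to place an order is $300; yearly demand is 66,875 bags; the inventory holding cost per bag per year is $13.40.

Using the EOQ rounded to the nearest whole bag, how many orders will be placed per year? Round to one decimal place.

2DS/H = 2·66,875·300/13.4 = 2,994,402.99
EOQ = √2,994,402.99 ≈ 1,730.43 → Q = 1,730
N = D/Q = 66,875/1,730 ≈ 38.656 orders/yr

38.7 orders per year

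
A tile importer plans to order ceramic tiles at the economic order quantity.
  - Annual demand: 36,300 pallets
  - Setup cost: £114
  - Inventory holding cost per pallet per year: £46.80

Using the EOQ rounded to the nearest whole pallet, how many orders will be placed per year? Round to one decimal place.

2DS/H = 2·36,300·114/46.8 = 176,846.15
EOQ = √176,846.15 ≈ 420.53 → Q = 421
Orders per year = D/Q = 36,300 / 421 = 86.223

86.2 orders per year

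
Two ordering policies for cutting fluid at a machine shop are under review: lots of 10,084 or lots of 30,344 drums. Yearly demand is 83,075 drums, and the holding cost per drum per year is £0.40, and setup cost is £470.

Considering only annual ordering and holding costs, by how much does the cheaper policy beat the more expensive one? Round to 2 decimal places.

£1,466.75

Annual cost at Q: ordering D·S/Q plus holding Q·H/2.
TC(10,084) = (83,075/10,084)×470 + (10,084/2)×0.4 = £5,888.80
TC(30,344) = (83,075/30,344)×470 + (30,344/2)×0.4 = £7,355.55
Cheaper: Q = 10,084.  Difference = £1,466.75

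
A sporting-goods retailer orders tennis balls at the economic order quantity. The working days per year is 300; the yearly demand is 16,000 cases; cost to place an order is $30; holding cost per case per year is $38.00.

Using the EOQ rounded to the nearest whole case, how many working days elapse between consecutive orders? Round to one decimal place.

3.0 days

Q* = √(2·D·S / H) = √(2·16,000·30 / 38) = √25,263.2 ≈ 158.94 → Q = 159 cases
Days between orders = 300 / (D/Q) = 300 / 100.629 ≈ 2.981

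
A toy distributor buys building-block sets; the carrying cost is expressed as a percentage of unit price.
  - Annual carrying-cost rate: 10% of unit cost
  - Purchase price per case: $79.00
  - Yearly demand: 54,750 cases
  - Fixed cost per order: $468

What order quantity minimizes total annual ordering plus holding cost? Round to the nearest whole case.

Carrying cost H = $79 × 10% = $7.9000/case/yr
Optimal lot size Q* = (2 × 54,750 × $468 / $7.9)^½ ≈ 2,546.93

2,547 cases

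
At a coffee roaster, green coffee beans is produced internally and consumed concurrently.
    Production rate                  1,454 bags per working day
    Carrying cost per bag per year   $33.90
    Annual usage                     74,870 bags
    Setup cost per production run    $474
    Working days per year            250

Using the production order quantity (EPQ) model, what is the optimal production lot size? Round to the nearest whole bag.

1,624 bags

Daily demand d = 74,870/250 = 299.480; p = 1454; 1 − d/p = 0.79403
EPQ = √(2DS / (H(1 − d/p)))
    = √(2 × 74,870 × 474 / (33.9 × 0.79403)) ≈ 1,623.83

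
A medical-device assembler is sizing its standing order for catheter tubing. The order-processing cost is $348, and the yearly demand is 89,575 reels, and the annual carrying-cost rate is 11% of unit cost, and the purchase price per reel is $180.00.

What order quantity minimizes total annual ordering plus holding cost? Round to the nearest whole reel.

Carrying cost H = $180 × 11% = $19.8000/reel/yr
2DS/H = 2·89,575·348/19.8 = 3,148,696.97
EOQ = √3,148,696.97 ≈ 1,774.46

1,774 reels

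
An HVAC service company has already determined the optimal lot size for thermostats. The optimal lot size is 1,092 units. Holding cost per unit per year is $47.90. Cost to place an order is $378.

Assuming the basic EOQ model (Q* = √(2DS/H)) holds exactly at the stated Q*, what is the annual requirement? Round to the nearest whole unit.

75,554 units per year

From Q* = √(2DS/H) ⇒ Q*² = 2DS/H.
D = Q²H / (2S) = 1,092² × 47.9 / (2 × 378) = 75,554.27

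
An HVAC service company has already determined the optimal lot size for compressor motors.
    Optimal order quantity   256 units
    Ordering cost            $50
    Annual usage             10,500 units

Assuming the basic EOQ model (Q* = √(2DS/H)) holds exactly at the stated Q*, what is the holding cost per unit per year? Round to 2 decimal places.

$16.02

EOQ relation: Q² = 2DS/H, so rearrange for the unknown.
H = 2DS / Q² = 2 × 10,500 × 50 / 256² = 16.0217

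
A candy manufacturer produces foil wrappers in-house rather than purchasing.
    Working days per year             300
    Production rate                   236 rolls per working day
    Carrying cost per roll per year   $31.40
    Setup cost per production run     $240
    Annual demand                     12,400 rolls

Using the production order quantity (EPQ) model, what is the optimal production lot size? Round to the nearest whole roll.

Daily demand d = 12,400/300 = 41.333; p = 236; 1 − d/p = 0.82486
EPQ = √(2DS / (H(1 − d/p)))
    = √(2 × 12,400 × 240 / (31.4 × 0.82486)) ≈ 479.38

479 rolls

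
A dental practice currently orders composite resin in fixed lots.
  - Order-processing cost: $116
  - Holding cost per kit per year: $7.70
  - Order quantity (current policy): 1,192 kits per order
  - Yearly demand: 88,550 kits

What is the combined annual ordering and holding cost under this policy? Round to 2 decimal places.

$13,206.48

Annual ordering cost = (D/Q)·S = (88,550/1,192) × 116 = $8,617.28
Annual holding cost  = (Q/2)·H = (1,192/2) × 7.7 = $4,589.20
Total = $8,617.28 + $4,589.20 = $13,206.48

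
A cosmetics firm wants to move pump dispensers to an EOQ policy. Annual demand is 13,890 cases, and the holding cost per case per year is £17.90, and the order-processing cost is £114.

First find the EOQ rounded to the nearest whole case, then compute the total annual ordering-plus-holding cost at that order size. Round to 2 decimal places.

2DS/H = 2·13,890·114/17.9 = 176,922.91
EOQ = √176,922.91 ≈ 420.62 → Q = 421 cases
Orders/yr = 13,890/421 = 32.993; ordering cost = 32.993 × £114 = £3,761.19
Average inventory = 421/2 = 210.5; holding cost = 210.5 × £17.9 = £3,767.95
Total = £3,761.19 + £3,767.95 = £7,529.14

£7,529.14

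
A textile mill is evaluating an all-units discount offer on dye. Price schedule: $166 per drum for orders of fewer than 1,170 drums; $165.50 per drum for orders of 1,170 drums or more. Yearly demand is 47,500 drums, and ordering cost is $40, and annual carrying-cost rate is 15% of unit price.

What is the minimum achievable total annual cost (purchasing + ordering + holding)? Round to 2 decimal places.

H₁ = 15%×$166 = $24.9000;  H₂ = 15%×$165.50 = $24.8250
EOQ₁ = √(2×47,500×40/24.9000) = 390.65  (< 1,170, feasible at tier 1)
EOQ₂ = √(2×47,500×40/24.8250) = 391.24  (< 1,170 → use Q = 1,170 at tier-2 price)
TC(tier 1 (EOQ₁), Q≈390.7) = $7,894,727.28
TC(tier 2, Q≈1,170.0) = $7,877,396.56
Minimum at tier 2: $7,877,396.56

$7,877,396.56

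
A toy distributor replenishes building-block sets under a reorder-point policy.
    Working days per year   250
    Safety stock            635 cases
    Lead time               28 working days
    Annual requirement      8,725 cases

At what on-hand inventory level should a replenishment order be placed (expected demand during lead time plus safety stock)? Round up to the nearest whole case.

1,613 cases

Daily demand d = 8,725 / 250 = 34.900 cases/day
Demand during lead time = 34.900 × 28 = 977.20
Reorder point = 977.20 + 635 = 1,612.20 → round up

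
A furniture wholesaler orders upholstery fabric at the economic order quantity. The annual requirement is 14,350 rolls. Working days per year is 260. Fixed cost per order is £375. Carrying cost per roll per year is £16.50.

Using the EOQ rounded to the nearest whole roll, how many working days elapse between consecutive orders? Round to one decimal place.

EOQ = √(2DS/H) = √(2 × 14,350 × 375 / 16.5)
    = √(652,272.73) ≈ 807.63 → Q = 808 rolls
Cycle time = (working days × Q)/D = (260 × 808) / 14,350 = 14.640 days

14.6 days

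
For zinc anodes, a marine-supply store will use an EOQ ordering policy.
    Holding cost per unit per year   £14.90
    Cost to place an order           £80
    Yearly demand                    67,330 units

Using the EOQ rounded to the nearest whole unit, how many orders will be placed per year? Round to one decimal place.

79.2 orders per year

EOQ = √(2DS/H) = √(2 × 67,330 × 80 / 14.9)
    = √(723,006.71) ≈ 850.30 → Q = 850
Orders per year = D/Q = 67,330 / 850 = 79.212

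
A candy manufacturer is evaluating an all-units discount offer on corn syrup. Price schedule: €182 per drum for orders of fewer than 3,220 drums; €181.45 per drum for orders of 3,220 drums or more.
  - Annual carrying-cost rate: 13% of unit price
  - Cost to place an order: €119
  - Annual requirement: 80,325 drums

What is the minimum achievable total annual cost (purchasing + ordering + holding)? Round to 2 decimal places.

€14,615,917.27

H₁ = 13%×€182 = €23.6600;  H₂ = 13%×€181.45 = €23.5885
EOQ₁ = √(2×80,325×119/23.6600) = 898.89  (< 3,220, feasible at tier 1)
EOQ₂ = √(2×80,325×119/23.5885) = 900.25  (< 3,220 → use Q = 3,220 at tier-2 price)
TC(tier 1 (EOQ₁), Q≈898.9) = €14,640,417.73
TC(tier 2, Q≈3,220.0) = €14,615,917.27
Minimum at tier 2: €14,615,917.27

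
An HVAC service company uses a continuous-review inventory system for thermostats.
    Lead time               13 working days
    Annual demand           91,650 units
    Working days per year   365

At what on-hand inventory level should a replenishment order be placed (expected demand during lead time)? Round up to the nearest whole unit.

3,265 units

Daily demand d = 91,650 / 365 = 251.096 units/day
Demand during lead time = 251.096 × 13 = 3,264.25
Reorder point = 3,264.25 → round up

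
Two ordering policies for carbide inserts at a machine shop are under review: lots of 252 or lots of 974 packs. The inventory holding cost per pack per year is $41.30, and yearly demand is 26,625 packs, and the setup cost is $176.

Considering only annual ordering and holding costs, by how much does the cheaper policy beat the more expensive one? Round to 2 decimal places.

$1,125.15

TC(Q) = (D/Q)S + (Q/2)H
TC(252) = (26,625/252)×176 + (252/2)×41.3 = $23,799.04
TC(974) = (26,625/974)×176 + (974/2)×41.3 = $24,924.19
Cheaper: Q = 252.  Difference = $1,125.15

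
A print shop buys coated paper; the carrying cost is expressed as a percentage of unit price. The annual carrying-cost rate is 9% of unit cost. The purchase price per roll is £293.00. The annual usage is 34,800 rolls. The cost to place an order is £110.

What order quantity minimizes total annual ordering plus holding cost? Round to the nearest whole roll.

539 rolls

H = i·C = 0.09 × £293 = £26.3700 per roll-year
Q* = √(2·D·S / H) = √(2·34,800·110 / 26.37) = √290,329.9 ≈ 538.82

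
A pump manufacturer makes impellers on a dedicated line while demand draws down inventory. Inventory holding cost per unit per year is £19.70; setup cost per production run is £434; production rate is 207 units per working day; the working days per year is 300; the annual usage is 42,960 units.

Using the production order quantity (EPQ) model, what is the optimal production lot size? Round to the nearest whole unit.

d = 42,960/300 = 143.2000 units/day;  effective holding cost H(1 − d/p) = 19.7·(1 − 143.2000/207) = 6.07179
Q* = √(2DS / H_eff) = √(2·42,960·434 / 6.07179) ≈ 2,478.18

2,478 units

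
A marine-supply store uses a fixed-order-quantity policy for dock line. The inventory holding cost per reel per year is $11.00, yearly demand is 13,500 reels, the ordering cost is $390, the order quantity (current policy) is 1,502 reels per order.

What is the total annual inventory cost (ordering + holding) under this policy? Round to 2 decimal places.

Annual ordering cost = (D/Q)·S = (13,500/1,502) × 390 = $3,505.33
Annual holding cost  = (Q/2)·H = (1,502/2) × 11 = $8,261.00
Total = $3,505.33 + $8,261.00 = $11,766.33

$11,766.33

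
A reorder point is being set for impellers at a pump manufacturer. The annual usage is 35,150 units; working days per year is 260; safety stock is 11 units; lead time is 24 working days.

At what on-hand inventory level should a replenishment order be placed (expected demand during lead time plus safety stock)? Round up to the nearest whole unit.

3,256 units

Daily demand d = 35,150 / 260 = 135.192 units/day
Demand during lead time = 135.192 × 24 = 3,244.62
Reorder point = 3,244.62 + 11 = 3,255.62 → round up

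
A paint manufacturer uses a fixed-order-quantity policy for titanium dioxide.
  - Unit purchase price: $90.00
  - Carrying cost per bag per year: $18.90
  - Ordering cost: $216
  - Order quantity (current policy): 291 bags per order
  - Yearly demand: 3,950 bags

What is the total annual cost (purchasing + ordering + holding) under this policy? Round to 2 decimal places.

$361,181.91

Annual ordering cost = (D/Q)·S = (3,950/291) × 216 = $2,931.96
Annual holding cost  = (Q/2)·H = (291/2) × 18.9 = $2,749.95
Purchase cost = D·C = 3,950 × 90 = $355,500.00
Total = $2,931.96 + $2,749.95 + $355,500.00 = $361,181.91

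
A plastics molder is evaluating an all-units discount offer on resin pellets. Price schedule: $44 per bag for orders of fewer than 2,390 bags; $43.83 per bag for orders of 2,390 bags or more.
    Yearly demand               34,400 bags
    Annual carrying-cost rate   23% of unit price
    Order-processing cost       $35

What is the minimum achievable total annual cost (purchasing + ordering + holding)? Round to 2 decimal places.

H₁ = 23%×$44 = $10.1200;  H₂ = 23%×$43.83 = $10.0809
EOQ₁ = √(2×34,400×35/10.1200) = 487.80  (< 2,390, feasible at tier 1)
EOQ₂ = √(2×34,400×35/10.0809) = 488.74  (< 2,390 → use Q = 2,390 at tier-2 price)
TC(tier 1 (EOQ₁), Q≈487.8) = $1,518,536.49
TC(tier 2, Q≈2,390.0) = $1,520,302.44
Minimum at tier 1 (EOQ₁): $1,518,536.49

$1,518,536.49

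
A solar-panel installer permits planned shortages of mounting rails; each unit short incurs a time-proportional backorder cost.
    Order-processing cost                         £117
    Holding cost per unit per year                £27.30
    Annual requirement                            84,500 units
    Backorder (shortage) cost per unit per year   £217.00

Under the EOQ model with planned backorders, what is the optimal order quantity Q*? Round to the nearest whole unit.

903 units

Q* = √(2DS/H) · √((H + b)/b)
   = √(2 × 84,500 × 117 / 27.3) · √((27.3 + 217) / 217)
   = 851.050 × 1.0610 ≈ 903.00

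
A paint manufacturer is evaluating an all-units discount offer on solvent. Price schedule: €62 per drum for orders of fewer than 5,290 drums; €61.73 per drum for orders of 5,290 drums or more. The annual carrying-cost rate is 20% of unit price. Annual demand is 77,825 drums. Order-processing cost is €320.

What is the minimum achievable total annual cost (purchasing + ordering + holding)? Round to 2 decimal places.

H₁ = 20%×€62 = €12.4000;  H₂ = 20%×€61.73 = €12.3460
EOQ₁ = √(2×77,825×320/12.4000) = 2,004.19  (< 5,290, feasible at tier 1)
EOQ₂ = √(2×77,825×320/12.3460) = 2,008.57  (< 5,290 → use Q = 5,290 at tier-2 price)
TC(tier 1 (EOQ₁), Q≈2,004.2) = €4,850,001.95
TC(tier 2, Q≈5,290.0) = €4,841,500.17
Minimum at tier 2: €4,841,500.17

€4,841,500.17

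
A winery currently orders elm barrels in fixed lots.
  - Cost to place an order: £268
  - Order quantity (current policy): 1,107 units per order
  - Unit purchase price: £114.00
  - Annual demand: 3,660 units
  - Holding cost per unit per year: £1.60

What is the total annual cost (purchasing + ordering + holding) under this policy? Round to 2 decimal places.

£419,011.67

Orders/yr = 3,660/1,107 = 3.306; ordering cost = 3.306 × £268 = £886.07
Average inventory = 1,107/2 = 553.5; holding cost = 553.5 × £1.6 = £885.60
Purchase cost = D·C = 3,660 × 114 = £417,240.00
Total = £886.07 + £885.60 + £417,240.00 = £419,011.67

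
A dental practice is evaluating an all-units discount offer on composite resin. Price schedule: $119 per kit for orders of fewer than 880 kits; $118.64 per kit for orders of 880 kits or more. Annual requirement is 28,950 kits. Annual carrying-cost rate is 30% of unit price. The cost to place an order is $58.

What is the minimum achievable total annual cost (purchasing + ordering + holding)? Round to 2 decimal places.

$3,452,196.55

H₁ = 30%×$119 = $35.7000;  H₂ = 30%×$118.64 = $35.5920
EOQ₁ = √(2×28,950×58/35.7000) = 306.70  (< 880, feasible at tier 1)
EOQ₂ = √(2×28,950×58/35.5920) = 307.17  (< 880 → use Q = 880 at tier-2 price)
TC(tier 1 (EOQ₁), Q≈306.7) = $3,455,999.33
TC(tier 2, Q≈880.0) = $3,452,196.55
Minimum at tier 2: $3,452,196.55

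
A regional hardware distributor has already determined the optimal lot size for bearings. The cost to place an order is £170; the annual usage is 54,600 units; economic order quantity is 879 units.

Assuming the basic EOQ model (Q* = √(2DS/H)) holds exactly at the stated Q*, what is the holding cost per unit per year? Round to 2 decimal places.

£24.03

From Q* = √(2DS/H) ⇒ Q*² = 2DS/H.
H = 2DS / Q² = 2 × 54,600 × 170 / 879² = 24.0267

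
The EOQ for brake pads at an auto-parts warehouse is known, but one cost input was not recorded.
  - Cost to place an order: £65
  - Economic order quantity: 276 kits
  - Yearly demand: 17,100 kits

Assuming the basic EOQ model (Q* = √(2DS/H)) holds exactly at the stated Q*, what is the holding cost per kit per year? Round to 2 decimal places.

£29.18

EOQ relation: Q² = 2DS/H, so rearrange for the unknown.
H = 2DS / Q² = 2 × 17,100 × 65 / 276² = 29.1824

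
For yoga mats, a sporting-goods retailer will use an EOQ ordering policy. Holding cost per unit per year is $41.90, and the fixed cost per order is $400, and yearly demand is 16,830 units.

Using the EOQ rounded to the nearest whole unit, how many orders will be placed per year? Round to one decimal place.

Optimal lot size Q* = (2 × 16,830 × $400 / $41.9)^½ ≈ 566.87 → Q = 567
N = D/Q = 16,830/567 ≈ 29.683 orders/yr

29.7 orders per year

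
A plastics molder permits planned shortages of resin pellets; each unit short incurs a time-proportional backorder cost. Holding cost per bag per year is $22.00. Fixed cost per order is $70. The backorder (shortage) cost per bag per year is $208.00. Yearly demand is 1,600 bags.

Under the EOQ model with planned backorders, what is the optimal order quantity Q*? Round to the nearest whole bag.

106 bags

Q* = √(2DS/H) · √((H + b)/b)
   = √(2 × 1,600 × 70 / 22) · √((22 + 208) / 208)
   = 100.905 × 1.0516 ≈ 106.11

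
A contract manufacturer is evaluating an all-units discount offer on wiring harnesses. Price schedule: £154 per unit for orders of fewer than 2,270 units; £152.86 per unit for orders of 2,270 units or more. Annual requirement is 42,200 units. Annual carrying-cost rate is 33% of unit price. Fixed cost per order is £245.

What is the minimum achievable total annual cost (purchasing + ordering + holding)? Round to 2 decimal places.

H₁ = 33%×£154 = £50.8200;  H₂ = 33%×£152.86 = £50.4438
EOQ₁ = √(2×42,200×245/50.8200) = 637.88  (< 2,270, feasible at tier 1)
EOQ₂ = √(2×42,200×245/50.4438) = 640.25  (< 2,270 → use Q = 2,270 at tier-2 price)
TC(tier 1 (EOQ₁), Q≈637.9) = £6,531,216.91
TC(tier 2, Q≈2,270.0) = £6,512,500.34
Minimum at tier 2: £6,512,500.34

£6,512,500.34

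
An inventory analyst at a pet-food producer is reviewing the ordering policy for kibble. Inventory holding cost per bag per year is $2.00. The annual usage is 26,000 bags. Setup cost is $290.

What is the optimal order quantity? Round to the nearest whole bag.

2,746 bags

2DS/H = 2·26,000·290/2 = 7,540,000.00
EOQ = √7,540,000.00 ≈ 2,745.91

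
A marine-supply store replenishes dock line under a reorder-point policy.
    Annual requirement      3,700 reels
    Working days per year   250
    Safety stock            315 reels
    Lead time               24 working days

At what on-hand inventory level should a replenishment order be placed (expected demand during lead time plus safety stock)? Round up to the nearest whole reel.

671 reels

Daily demand d = 3,700 / 250 = 14.800 reels/day
Demand during lead time = 14.800 × 24 = 355.20
Reorder point = 355.20 + 315 = 670.20 → round up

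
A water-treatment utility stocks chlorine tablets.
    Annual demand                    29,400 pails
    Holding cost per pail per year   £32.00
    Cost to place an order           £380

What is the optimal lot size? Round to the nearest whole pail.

836 pails

Q* = √(2·D·S / H) = √(2·29,400·380 / 32) = √698,250.0 ≈ 835.61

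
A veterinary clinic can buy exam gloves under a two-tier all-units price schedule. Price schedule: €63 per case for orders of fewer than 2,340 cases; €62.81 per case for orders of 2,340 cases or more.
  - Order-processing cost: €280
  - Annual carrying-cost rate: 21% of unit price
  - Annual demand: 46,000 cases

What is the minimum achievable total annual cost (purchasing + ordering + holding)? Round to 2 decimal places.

€2,910,196.69

H₁ = 21%×€63 = €13.2300;  H₂ = 21%×€62.81 = €13.1901
EOQ₁ = √(2×46,000×280/13.2300) = 1,395.38  (< 2,340, feasible at tier 1)
EOQ₂ = √(2×46,000×280/13.1901) = 1,397.49  (< 2,340 → use Q = 2,340 at tier-2 price)
TC(tier 1 (EOQ₁), Q≈1,395.4) = €2,916,460.90
TC(tier 2, Q≈2,340.0) = €2,910,196.69
Minimum at tier 2: €2,910,196.69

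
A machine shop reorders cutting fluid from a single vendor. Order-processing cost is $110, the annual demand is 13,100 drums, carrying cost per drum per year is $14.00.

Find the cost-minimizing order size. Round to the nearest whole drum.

454 drums

Q* = √(2·D·S / H) = √(2·13,100·110 / 14) = √205,857.1 ≈ 453.71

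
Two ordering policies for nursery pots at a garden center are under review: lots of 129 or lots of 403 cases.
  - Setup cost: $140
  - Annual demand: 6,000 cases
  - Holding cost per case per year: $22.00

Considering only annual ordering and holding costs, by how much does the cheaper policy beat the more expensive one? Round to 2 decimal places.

TC(Q) = (D/Q)S + (Q/2)H
TC(129) = (6,000/129)×140 + (129/2)×22 = $7,930.63
TC(403) = (6,000/403)×140 + (403/2)×22 = $6,517.37
Lots of 403 are cheaper by $1,413.26.

$1,413.26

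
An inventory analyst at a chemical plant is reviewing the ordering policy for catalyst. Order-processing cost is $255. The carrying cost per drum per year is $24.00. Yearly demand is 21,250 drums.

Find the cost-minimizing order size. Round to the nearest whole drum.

672 drums

Q* = √(2·D·S / H) = √(2·21,250·255 / 24) = √451,562.5 ≈ 671.98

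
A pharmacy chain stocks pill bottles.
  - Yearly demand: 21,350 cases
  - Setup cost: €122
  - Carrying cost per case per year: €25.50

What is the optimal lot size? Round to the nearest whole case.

EOQ = √(2DS/H) = √(2 × 21,350 × 122 / 25.5)
    = √(204,290.20) ≈ 451.98

452 cases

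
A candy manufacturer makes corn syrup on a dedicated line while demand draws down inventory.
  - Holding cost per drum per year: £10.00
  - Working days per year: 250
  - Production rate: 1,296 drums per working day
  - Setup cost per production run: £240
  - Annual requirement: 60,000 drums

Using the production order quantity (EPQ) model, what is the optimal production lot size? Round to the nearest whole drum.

Daily demand d = 60,000/250 = 240.000; p = 1296; 1 − d/p = 0.81481
EPQ = √(2DS / (H(1 − d/p)))
    = √(2 × 60,000 × 240 / (10 × 0.81481)) ≈ 1,880.04

1,880 drums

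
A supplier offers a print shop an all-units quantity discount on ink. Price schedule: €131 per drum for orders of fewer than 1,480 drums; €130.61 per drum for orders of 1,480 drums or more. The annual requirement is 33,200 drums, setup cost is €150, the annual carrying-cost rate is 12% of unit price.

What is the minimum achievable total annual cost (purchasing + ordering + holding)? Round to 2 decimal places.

€4,351,215.03

H₁ = 12%×€131 = €15.7200;  H₂ = 12%×€130.61 = €15.6732
EOQ₁ = √(2×33,200×150/15.7200) = 795.98  (< 1,480, feasible at tier 1)
EOQ₂ = √(2×33,200×150/15.6732) = 797.17  (< 1,480 → use Q = 1,480 at tier-2 price)
TC(tier 1 (EOQ₁), Q≈796.0) = €4,361,712.84
TC(tier 2, Q≈1,480.0) = €4,351,215.03
Minimum at tier 2: €4,351,215.03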